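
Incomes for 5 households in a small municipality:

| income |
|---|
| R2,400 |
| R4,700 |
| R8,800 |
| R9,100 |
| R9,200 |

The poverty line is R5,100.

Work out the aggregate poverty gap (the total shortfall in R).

R3,100

Below the line: R2,400, R4,700 (q = 2 of N = 5).
Individual gaps: 5100−2400 = 2700; 5100−4700 = 400.
Aggregate gap = R3,100.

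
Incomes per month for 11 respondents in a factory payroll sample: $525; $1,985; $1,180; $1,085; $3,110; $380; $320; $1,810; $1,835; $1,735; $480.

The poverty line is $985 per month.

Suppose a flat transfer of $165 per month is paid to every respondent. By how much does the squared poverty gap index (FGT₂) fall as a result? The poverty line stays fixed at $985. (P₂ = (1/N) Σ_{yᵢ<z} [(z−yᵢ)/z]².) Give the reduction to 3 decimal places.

Before: below the line — $320, $380, $480, $525; squared poverty gap index (FGT₂) = 0.11945.
After the $165 transfer: below the line — $485, $545, $645, $690; squared poverty gap index (FGT₂) = 0.06055.
Reduction = 0.11945 − 0.06055 = 0.059.

0.059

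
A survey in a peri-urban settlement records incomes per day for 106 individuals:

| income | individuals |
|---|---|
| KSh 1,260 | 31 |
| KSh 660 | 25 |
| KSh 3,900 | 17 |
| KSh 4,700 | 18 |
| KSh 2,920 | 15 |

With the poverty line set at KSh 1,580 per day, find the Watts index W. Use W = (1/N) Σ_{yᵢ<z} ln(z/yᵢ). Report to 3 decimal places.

0.272

Poor units: 25×KSh 660, 31×KSh 1,260 (q = 56 of N = 106).
ln(z/y) terms: ln(1580/660) = 0.8729 (×25); ln(1580/1260) = 0.2263 (×31).
W = 28.839214 / 106 = 0.272.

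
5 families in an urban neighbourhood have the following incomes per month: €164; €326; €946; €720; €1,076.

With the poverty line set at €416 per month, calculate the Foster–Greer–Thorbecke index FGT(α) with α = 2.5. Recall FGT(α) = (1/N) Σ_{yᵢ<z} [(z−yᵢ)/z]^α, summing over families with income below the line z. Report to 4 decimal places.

Below z: €164, €326 (q = 2 of N = 5).
Shortfall ratios: (416−164)/416 = 0.6058; (416−326)/416 = 0.2163.
Raised to α = 2.5: 0.28561; 0.02177.
Sum = 0.307377; FGT(2.5) = 0.307377 / 5 = 0.0615.

0.0615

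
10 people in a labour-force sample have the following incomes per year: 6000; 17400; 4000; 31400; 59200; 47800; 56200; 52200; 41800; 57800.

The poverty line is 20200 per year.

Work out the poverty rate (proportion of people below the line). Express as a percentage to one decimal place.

30.0%

3 of the 10 people have income below 20200.
H = 3/10 = 30.0%.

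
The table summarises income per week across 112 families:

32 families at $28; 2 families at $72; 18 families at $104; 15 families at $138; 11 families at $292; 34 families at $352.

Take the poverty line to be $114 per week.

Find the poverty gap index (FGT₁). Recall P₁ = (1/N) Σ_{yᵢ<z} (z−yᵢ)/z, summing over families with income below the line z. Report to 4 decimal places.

Incomes under z: 32×$28, 2×$72, 18×$104 (q = 52 of N = 112).
Shortfall ratios: (114−28)/114 = 0.7544 (×32); (114−72)/114 = 0.3684 (×2); (114−104)/114 = 0.0877 (×18).
Sum of shortfalls = 26.456140; P₁ averages over all N: 26.456140 / 112 = 0.2362.

0.2362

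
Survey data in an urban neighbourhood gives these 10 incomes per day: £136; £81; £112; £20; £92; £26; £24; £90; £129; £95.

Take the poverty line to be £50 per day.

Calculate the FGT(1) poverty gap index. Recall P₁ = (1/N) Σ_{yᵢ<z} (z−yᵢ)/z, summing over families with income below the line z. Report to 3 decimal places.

Poor units: £20, £24, £26 (q = 3 of N = 10).
Gap ratios (z−y)/z: (50−20)/50 = 0.6000; (50−24)/50 = 0.5200; (50−26)/50 = 0.4800.
Σ = 1.600000. Dividing by the full population N = 10 gives P₁ = 0.160.

0.160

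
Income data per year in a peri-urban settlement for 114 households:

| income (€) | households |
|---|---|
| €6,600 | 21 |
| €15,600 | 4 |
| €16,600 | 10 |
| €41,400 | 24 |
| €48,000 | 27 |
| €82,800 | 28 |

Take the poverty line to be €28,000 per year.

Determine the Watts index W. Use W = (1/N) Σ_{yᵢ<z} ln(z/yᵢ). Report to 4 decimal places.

0.3326

Below z: 21×€6,600, 4×€15,600, 10×€16,600 (q = 35 of N = 114).
Log gaps: ln(28000/6600) = 1.4451 (×21); ln(28000/15600) = 0.5849 (×4); ln(28000/16600) = 0.5228 (×10).
W = 37.915585 / 114 = 0.3326.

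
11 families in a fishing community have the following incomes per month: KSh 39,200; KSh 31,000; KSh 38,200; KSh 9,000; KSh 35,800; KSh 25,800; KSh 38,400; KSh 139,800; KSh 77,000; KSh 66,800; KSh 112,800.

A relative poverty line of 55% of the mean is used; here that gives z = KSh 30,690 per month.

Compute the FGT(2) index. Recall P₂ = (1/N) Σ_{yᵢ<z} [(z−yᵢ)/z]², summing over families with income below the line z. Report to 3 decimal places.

0.048

Incomes under z: KSh 9,000, KSh 25,800 (q = 2 of N = 11).
Shortfall ratios: (30690−9000)/30690 = 0.7067; (30690−25800)/30690 = 0.1593.
Squared: 0.4995; 0.0254.
Sum = 0.524876; P₂ = 0.524876 / 11 = 0.048.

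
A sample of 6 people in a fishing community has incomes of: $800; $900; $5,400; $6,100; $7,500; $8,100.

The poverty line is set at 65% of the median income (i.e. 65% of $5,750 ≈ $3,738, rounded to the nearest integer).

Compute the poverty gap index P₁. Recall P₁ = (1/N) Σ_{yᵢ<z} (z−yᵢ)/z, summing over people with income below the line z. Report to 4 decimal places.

Incomes under z: $800, $900 (q = 2 of N = 6).
Relative gaps: (3738−800)/3738 = 0.7860; (3738−900)/3738 = 0.7592.
Σ = 1.545211. Dividing by the full population N = 6 gives P₁ = 0.2575.

0.2575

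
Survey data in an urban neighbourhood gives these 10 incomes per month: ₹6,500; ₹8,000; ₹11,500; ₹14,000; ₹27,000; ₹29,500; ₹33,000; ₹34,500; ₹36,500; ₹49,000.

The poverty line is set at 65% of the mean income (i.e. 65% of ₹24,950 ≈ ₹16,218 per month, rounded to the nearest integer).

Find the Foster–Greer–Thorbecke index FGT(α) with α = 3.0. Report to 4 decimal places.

Poor units: ₹6,500, ₹8,000, ₹11,500, ₹14,000 (q = 4 of N = 10).
Gap ratios (z−y)/z: (16218−6500)/16218 = 0.5992; (16218−8000)/16218 = 0.5067; (16218−11500)/16218 = 0.2909; (16218−14000)/16218 = 0.1368.
Raised to α = 3.0: 0.21515; 0.13011; 0.02462; 0.00256.
Sum = 0.372435; FGT(3.0) = 0.372435 / 10 = 0.0372.

0.0372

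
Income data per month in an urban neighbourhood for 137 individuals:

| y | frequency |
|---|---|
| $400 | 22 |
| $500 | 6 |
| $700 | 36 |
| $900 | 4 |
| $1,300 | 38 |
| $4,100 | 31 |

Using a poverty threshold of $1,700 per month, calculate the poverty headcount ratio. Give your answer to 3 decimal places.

0.774

106 of the 137 individuals have income below $1,700.
H = 106/137 = 0.774.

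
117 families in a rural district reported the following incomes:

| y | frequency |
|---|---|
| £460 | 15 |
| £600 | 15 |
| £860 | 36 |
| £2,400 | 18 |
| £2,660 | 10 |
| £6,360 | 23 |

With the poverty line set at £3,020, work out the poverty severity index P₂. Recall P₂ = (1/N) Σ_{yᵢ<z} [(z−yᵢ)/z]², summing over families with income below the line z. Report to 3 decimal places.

0.340

Below z: 15×£460, 15×£600, 36×£860, 18×£2,400, 10×£2,660 (q = 94 of N = 117).
Relative gaps: (3020−460)/3020 = 0.8477 (×15); (3020−600)/3020 = 0.8013 (×15); (3020−860)/3020 = 0.7152 (×36); (3020−2400)/3020 = 0.2053 (×18); (3020−2660)/3020 = 0.1192 (×10).
Squared: 0.7186 (×15); 0.6421 (×15); 0.5116 (×36); 0.0421 (×18); 0.0142 (×10).
Sum = 39.727073; P₂ = 39.727073 / 117 = 0.340.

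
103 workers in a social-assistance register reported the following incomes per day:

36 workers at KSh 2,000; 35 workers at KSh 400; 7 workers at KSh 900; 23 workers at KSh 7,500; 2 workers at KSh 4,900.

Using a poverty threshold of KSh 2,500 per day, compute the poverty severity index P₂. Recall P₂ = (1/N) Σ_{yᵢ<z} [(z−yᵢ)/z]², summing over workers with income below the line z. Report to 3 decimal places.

Below the line: 35×KSh 400, 7×KSh 900, 36×KSh 2,000 (q = 78 of N = 103).
Gap ratios (z−y)/z: (2500−400)/2500 = 0.8400 (×35); (2500−900)/2500 = 0.6400 (×7); (2500−2000)/2500 = 0.2000 (×36).
Squared: 0.7056 (×35); 0.4096 (×7); 0.0400 (×36).
Sum = 29.003200; P₂ = 29.003200 / 103 = 0.282.

0.282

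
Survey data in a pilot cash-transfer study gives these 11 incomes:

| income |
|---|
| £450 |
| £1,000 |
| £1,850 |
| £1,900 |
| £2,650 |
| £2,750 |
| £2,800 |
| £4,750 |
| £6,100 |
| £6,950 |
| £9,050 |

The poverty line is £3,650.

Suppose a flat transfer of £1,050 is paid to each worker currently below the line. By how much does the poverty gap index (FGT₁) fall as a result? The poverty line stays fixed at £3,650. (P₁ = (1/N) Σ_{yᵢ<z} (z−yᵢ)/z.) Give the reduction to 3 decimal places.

Before: below the line — £450, £1,000, £1,850, £1,900, £2,650, £2,750, £2,800; poverty gap index (FGT₁) = 0.30262.
After the £1,050 transfer: below the line — £1,500, £2,050, £2,900, £2,950; poverty gap index (FGT₁) = 0.12951.
Reduction = 0.30262 − 0.12951 = 0.173.

0.173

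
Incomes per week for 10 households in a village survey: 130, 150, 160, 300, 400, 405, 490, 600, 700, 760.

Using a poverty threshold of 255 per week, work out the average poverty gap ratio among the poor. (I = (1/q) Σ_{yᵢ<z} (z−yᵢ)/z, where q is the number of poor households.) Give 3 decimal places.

Below the line: 130, 150, 160 (q = 3 of N = 10).
Shortfall ratios (z−y)/z: 0.4902, 0.4118, 0.3725; sum = 1.274510.
The income-gap ratio divides by q (the poor only): 1.274510 / 3 = 0.425.

0.425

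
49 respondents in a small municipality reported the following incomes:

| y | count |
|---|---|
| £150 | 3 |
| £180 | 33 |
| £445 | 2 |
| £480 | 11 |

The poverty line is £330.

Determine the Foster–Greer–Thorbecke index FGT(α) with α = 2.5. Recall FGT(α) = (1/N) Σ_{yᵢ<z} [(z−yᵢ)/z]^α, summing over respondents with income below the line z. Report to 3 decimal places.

Below z: 3×£150, 33×£180 (q = 36 of N = 49).
Normalized shortfalls: (330−150)/330 = 0.5455 (×3); (330−180)/330 = 0.4545 (×33).
Raised to α = 2.5: 0.21973 (×3); 0.13930 (×33).
Sum = 5.256018; FGT(2.5) = 5.256018 / 49 = 0.107.

0.107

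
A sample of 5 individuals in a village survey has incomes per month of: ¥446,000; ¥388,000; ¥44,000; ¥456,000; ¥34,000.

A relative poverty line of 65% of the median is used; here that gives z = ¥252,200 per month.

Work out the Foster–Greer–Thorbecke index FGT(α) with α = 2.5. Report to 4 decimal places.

0.2631

Poor units: ¥34,000, ¥44,000 (q = 2 of N = 5).
Gap ratios (z−y)/z: (252200−34000)/252200 = 0.8652; (252200−44000)/252200 = 0.8255.
Raised to α = 2.5: 0.69626; 0.61921.
Sum = 1.315476; FGT(2.5) = 1.315476 / 5 = 0.2631.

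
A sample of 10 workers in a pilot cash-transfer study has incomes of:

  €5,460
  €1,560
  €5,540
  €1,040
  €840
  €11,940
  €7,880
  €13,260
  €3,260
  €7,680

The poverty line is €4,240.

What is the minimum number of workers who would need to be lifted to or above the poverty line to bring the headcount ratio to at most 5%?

4 of the 10 workers are poor, so H = 4/10 = 0.400.
A headcount ratio of at most 5% allows at most ⌊0.05 × 10⌋ = 0 poor workers.
So at least 4 − 0 = 4 must be lifted.

4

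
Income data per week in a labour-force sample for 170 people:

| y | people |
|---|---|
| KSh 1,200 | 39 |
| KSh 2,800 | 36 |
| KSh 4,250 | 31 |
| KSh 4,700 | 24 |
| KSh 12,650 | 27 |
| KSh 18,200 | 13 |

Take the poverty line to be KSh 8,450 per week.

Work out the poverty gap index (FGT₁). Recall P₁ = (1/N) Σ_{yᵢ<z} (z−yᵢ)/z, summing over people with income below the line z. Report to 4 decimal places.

Below the line: 39×KSh 1,200, 36×KSh 2,800, 31×KSh 4,250, 24×KSh 4,700 (q = 130 of N = 170).
Normalized shortfalls: (8450−1200)/8450 = 0.8580 (×39); (8450−2800)/8450 = 0.6686 (×36); (8450−4250)/8450 = 0.4970 (×31); (8450−4700)/8450 = 0.4438 (×24).
Sum of shortfalls = 83.591716; P₁ averages over all N: 83.591716 / 170 = 0.4917.

0.4917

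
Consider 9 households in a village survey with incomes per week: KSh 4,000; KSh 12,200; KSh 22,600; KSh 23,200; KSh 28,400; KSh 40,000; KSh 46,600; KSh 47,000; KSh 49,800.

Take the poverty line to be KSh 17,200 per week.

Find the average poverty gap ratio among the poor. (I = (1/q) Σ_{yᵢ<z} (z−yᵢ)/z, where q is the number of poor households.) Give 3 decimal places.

0.529

Below the line: KSh 4,000, KSh 12,200 (q = 2 of N = 9).
Relative gaps: 0.7674, 0.2907; sum = 1.058140.
The income-gap ratio divides by q (the poor only): 1.058140 / 2 = 0.529.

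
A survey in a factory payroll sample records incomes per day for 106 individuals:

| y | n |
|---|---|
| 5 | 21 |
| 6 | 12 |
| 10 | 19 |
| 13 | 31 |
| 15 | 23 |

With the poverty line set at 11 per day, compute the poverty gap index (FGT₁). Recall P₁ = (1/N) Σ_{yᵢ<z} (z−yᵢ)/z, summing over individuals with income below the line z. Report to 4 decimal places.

0.1758

Poor units: 21×5, 12×6, 19×10 (q = 52 of N = 106).
Normalized shortfalls: (11−5)/11 = 0.5455 (×21); (11−6)/11 = 0.4545 (×12); (11−10)/11 = 0.0909 (×19).
Sum of shortfalls = 18.636364; P₁ averages over all N: 18.636364 / 106 = 0.1758.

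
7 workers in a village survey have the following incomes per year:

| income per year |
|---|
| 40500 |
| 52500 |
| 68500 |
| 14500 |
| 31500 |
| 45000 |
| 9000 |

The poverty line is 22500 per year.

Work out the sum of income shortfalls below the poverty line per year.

21500

Below the line: 9000, 14500 (q = 2 of N = 7).
Individual gaps: 22500−9000 = 13500; 22500−14500 = 8000.
Aggregate gap = 21500.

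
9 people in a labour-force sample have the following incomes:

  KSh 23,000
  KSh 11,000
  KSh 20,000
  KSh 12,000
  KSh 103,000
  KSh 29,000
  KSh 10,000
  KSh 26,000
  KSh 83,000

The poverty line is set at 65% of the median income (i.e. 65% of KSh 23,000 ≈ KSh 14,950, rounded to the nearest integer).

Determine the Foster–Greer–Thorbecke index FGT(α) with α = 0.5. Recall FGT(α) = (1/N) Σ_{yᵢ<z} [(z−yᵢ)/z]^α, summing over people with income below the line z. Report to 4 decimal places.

0.1704

Poor units: KSh 10,000, KSh 11,000, KSh 12,000 (q = 3 of N = 9).
Relative gaps: (14950−10000)/14950 = 0.3311; (14950−11000)/14950 = 0.2642; (14950−12000)/14950 = 0.1973.
Raised to α = 0.5: 0.57542; 0.51402; 0.44421.
Sum = 1.533646; FGT(0.5) = 1.533646 / 9 = 0.1704.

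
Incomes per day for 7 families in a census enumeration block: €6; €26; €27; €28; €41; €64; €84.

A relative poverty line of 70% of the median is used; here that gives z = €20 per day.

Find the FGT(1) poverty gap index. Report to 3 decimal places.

Incomes under z: €6 (q = 1 of N = 7).
Normalized shortfalls: (20−6)/20 = 0.7000.
Sum of shortfalls = 0.700000; P₁ averages over all N: 0.700000 / 7 = 0.100.

0.100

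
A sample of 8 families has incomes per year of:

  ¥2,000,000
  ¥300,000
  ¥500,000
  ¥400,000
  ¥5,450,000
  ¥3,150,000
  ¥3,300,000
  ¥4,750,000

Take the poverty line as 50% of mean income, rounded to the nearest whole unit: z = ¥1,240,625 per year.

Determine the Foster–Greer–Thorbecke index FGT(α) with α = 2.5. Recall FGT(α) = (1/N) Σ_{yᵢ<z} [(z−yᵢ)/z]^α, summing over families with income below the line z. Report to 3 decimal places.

0.144

Poor units: ¥300,000, ¥400,000, ¥500,000 (q = 3 of N = 8).
Relative gaps: (1240625−300000)/1240625 = 0.7582; (1240625−400000)/1240625 = 0.6776; (1240625−500000)/1240625 = 0.5970.
Raised to α = 2.5: 0.50054; 0.37792; 0.27536.
Sum = 1.153821; FGT(2.5) = 1.153821 / 8 = 0.144.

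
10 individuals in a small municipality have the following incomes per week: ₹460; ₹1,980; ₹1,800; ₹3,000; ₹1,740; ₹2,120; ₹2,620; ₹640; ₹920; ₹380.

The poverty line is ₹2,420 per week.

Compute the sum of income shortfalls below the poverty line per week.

₹9,320

Poor units: ₹380, ₹460, ₹640, ₹920, ₹1,740, ₹1,800, ₹1,980, ₹2,120 (q = 8 of N = 10).
Individual gaps: 2420−380 = 2040; 2420−460 = 1960; 2420−640 = 1780; 2420−920 = 1500; 2420−1740 = 680; 2420−1800 = 620; 2420−1980 = 440; 2420−2120 = 300.
Aggregate gap = ₹9,320.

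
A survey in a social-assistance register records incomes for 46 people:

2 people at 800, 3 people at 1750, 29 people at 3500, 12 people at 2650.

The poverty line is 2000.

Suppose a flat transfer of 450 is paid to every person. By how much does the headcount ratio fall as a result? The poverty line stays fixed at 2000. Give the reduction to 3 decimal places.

0.065

Before: below the line — 2×800, 3×1750; headcount ratio = 0.10870.
After the 450 transfer: below the line — 2×1250; headcount ratio = 0.04348.
Reduction = 0.10870 − 0.04348 = 0.065.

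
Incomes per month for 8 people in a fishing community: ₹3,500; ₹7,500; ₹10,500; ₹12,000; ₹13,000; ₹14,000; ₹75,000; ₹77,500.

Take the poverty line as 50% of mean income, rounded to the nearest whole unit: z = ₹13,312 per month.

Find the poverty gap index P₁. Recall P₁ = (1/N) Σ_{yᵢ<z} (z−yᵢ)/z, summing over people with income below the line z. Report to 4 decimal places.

Below z: ₹3,500, ₹7,500, ₹10,500, ₹12,000, ₹13,000 (q = 5 of N = 8).
Shortfall ratios: (13312−3500)/13312 = 0.7371; (13312−7500)/13312 = 0.4366; (13312−10500)/13312 = 0.2112; (13312−12000)/13312 = 0.0986; (13312−13000)/13312 = 0.0234.
Σ = 1.506911. Dividing by the full population N = 8 gives P₁ = 0.1884.

0.1884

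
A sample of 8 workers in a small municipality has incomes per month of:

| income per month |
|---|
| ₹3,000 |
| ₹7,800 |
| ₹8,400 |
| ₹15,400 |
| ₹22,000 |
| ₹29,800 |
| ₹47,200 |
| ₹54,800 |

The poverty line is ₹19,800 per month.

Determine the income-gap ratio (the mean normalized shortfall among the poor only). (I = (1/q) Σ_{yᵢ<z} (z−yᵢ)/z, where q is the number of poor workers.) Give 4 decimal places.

0.5631

Incomes under z: ₹3,000, ₹7,800, ₹8,400, ₹15,400 (q = 4 of N = 8).
Relative gaps: 0.8485, 0.6061, 0.5758, 0.2222; sum = 2.252525.
I averages over the q = 4 poor units only: 2.252525 / 4 = 0.5631.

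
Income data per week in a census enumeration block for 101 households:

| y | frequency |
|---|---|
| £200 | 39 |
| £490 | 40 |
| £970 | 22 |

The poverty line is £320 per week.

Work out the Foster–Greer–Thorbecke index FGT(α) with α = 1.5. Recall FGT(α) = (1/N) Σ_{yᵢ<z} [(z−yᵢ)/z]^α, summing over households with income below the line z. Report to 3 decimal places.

Poor units: 39×£200 (q = 39 of N = 101).
Shortfall ratios: (320−200)/320 = 0.3750 (×39).
Raised to α = 1.5: 0.22964 (×39).
Sum = 8.955947; FGT(1.5) = 8.955947 / 101 = 0.089.

0.089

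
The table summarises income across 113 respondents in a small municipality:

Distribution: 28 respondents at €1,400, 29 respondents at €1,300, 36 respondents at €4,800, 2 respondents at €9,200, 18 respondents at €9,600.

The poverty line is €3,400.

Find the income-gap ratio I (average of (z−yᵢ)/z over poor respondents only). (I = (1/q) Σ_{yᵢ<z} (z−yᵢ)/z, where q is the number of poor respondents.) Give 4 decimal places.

0.6032

Below the line: 29×€1,300, 28×€1,400 (q = 57 of N = 113).
Shortfall ratios (z−y)/z: 0.6176 (×29), 0.5882 (×28); sum = 34.382353.
The income-gap ratio divides by q (the poor only): 34.382353 / 57 = 0.6032.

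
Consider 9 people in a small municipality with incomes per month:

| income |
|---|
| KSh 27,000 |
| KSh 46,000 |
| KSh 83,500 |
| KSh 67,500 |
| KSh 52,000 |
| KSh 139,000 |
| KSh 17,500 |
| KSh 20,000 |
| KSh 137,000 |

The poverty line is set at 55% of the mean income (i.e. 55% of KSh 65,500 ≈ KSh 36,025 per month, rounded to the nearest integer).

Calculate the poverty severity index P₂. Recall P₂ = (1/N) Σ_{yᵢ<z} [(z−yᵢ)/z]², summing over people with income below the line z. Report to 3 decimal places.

Below z: KSh 17,500, KSh 20,000, KSh 27,000 (q = 3 of N = 9).
Gap ratios (z−y)/z: (36025−17500)/36025 = 0.5142; (36025−20000)/36025 = 0.4448; (36025−27000)/36025 = 0.2505.
Squared: 0.2644; 0.1979; 0.0628.
Sum = 0.525063; P₂ = 0.525063 / 9 = 0.058.

0.058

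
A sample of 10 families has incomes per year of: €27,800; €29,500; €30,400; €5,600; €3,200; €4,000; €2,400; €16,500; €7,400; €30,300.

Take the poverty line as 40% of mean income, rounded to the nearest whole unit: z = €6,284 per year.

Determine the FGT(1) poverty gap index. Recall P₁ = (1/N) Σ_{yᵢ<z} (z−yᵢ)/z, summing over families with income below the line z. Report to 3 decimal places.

0.158

Poor units: €2,400, €3,200, €4,000, €5,600 (q = 4 of N = 10).
Shortfall ratios: (6284−2400)/6284 = 0.6181; (6284−3200)/6284 = 0.4908; (6284−4000)/6284 = 0.3635; (6284−5600)/6284 = 0.1088.
Σ = 1.581158. Dividing by the full population N = 10 gives P₁ = 0.158.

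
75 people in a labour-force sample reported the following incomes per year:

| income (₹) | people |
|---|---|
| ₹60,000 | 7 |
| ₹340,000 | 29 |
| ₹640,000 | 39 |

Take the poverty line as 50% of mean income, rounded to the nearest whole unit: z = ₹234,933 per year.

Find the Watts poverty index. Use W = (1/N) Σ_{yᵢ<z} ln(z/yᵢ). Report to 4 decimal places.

Below z: 7×₹60,000 (q = 7 of N = 75).
Log shortfalls: ln(234933/60000) = 1.3650 (×7).
W = 9.554691 / 75 = 0.1274.

0.1274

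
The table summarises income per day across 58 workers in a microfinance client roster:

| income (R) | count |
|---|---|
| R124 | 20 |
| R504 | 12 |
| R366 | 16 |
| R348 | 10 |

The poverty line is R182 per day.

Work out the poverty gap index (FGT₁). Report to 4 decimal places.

Incomes under z: 20×R124 (q = 20 of N = 58).
Shortfall ratios: (182−124)/182 = 0.3187 (×20).
Σ = 6.373626. Dividing by the full population N = 58 gives P₁ = 0.1099.

0.1099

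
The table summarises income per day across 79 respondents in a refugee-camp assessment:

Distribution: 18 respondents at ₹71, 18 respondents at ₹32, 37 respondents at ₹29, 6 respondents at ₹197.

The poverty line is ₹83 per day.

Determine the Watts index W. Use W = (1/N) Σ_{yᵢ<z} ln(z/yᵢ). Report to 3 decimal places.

0.745

Poor units: 37×₹29, 18×₹32, 18×₹71 (q = 73 of N = 79).
Log gaps: ln(83/29) = 1.0515 (×37); ln(83/32) = 0.9531 (×18); ln(83/71) = 0.1562 (×18).
W = 58.873935 / 79 = 0.745.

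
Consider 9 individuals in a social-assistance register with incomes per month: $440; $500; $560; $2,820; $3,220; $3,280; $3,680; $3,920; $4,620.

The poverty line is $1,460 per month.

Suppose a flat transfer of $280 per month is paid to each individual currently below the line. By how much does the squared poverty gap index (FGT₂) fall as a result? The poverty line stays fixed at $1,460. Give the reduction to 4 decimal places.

Before: below the line — $440, $500, $560; squared poverty gap index (FGT₂) = 0.144492.
After the $280 transfer: below the line — $720, $780, $840; squared poverty gap index (FGT₂) = 0.072684.
Reduction = 0.144492 − 0.072684 = 0.0718.

0.0718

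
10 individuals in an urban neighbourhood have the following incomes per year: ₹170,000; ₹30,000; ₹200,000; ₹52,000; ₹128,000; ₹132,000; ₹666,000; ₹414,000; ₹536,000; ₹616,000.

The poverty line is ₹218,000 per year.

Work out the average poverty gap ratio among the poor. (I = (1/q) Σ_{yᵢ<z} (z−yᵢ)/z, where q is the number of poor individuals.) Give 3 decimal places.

Incomes under z: ₹30,000, ₹52,000, ₹128,000, ₹132,000, ₹170,000, ₹200,000 (q = 6 of N = 10).
Shortfall ratios (z−y)/z: 0.8624, 0.7615, 0.4128, 0.3945, 0.2202, 0.0826; sum = 2.733945.
I averages over the q = 6 poor units only: 2.733945 / 6 = 0.456.

0.456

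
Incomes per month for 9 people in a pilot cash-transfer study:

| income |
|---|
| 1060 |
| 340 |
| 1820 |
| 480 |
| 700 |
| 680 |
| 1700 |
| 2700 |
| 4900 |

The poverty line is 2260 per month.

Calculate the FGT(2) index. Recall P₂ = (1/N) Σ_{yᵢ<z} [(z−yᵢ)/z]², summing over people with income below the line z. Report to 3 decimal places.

0.299

Below z: 340, 480, 680, 700, 1060, 1700, 1820 (q = 7 of N = 9).
Gap ratios (z−y)/z: (2260−340)/2260 = 0.8496; (2260−480)/2260 = 0.7876; (2260−680)/2260 = 0.6991; (2260−700)/2260 = 0.6903; (2260−1060)/2260 = 0.5310; (2260−1700)/2260 = 0.2478; (2260−1820)/2260 = 0.1947.
Squared: 0.7217; 0.6203; 0.4888; 0.4765; 0.2819; 0.0614; 0.0379.
Sum = 2.688543; P₂ = 2.688543 / 9 = 0.299.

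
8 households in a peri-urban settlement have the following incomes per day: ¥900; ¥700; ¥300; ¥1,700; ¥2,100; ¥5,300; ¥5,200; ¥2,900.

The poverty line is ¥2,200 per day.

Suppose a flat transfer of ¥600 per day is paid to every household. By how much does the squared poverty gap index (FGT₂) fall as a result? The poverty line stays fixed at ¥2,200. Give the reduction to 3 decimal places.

0.124

Before: below the line — ¥300, ¥700, ¥900, ¥1,700, ¥2,100; squared poverty gap index (FGT₂) = 0.20170.
After the ¥600 transfer: below the line — ¥900, ¥1,300, ¥1,500; squared poverty gap index (FGT₂) = 0.07722.
Reduction = 0.20170 − 0.07722 = 0.124.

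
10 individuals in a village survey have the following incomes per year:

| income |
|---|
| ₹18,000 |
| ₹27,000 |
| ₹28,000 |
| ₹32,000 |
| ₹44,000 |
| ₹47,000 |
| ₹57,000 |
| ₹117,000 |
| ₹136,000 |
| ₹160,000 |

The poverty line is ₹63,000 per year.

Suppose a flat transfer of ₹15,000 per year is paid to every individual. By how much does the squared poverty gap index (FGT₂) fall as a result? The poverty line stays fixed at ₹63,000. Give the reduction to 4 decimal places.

Before: below the line — ₹18,000, ₹27,000, ₹28,000, ₹32,000, ₹44,000, ₹47,000, ₹57,000; squared poverty gap index (FGT₂) = 0.155203.
After the ₹15,000 transfer: below the line — ₹33,000, ₹42,000, ₹43,000, ₹47,000, ₹59,000, ₹62,000; squared poverty gap index (FGT₂) = 0.050743.
Reduction = 0.155203 − 0.050743 = 0.1045.

0.1045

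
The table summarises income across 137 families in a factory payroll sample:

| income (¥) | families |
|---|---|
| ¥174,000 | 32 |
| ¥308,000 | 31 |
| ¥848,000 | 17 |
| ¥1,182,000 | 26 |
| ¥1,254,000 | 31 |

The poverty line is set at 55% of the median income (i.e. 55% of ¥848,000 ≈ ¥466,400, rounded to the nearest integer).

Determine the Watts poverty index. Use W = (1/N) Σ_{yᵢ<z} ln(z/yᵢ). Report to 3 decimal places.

0.324

Incomes under z: 32×¥174,000, 31×¥308,000 (q = 63 of N = 137).
Log gaps: ln(466400/174000) = 0.9860 (×32); ln(466400/308000) = 0.4149 (×31).
W = 44.414886 / 137 = 0.324.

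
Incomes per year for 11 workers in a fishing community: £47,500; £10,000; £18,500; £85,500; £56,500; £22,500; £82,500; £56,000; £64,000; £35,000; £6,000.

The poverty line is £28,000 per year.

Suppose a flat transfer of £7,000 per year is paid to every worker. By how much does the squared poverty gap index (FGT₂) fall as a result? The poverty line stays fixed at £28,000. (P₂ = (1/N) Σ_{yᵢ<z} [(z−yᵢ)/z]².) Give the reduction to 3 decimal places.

Before: below the line — £6,000, £10,000, £18,500, £22,500; squared poverty gap index (FGT₂) = 0.10766.
After the £7,000 transfer: below the line — £13,000, £17,000, £25,500; squared poverty gap index (FGT₂) = 0.04085.
Reduction = 0.10766 − 0.04085 = 0.067.

0.067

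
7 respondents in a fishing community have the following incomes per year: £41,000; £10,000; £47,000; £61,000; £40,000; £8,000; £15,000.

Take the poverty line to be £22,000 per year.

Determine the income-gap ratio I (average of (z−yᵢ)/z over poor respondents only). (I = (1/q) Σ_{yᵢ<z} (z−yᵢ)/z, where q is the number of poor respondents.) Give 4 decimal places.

Incomes under z: £8,000, £10,000, £15,000 (q = 3 of N = 7).
Shortfall ratios (z−y)/z: 0.6364, 0.5455, 0.3182; sum = 1.500000.
I averages over the q = 3 poor units only: 1.500000 / 3 = 0.5000.

0.5000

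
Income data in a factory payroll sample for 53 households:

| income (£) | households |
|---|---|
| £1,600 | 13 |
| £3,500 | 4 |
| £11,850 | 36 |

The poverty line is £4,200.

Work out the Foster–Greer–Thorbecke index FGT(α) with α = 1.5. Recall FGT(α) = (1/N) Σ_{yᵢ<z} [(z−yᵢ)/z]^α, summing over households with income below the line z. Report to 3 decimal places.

Below z: 13×£1,600, 4×£3,500 (q = 17 of N = 53).
Normalized shortfalls: (4200−1600)/4200 = 0.6190 (×13); (4200−3500)/4200 = 0.1667 (×4).
Raised to α = 1.5: 0.48706 (×13); 0.06804 (×4).
Sum = 6.603998; FGT(1.5) = 6.603998 / 53 = 0.125.

0.125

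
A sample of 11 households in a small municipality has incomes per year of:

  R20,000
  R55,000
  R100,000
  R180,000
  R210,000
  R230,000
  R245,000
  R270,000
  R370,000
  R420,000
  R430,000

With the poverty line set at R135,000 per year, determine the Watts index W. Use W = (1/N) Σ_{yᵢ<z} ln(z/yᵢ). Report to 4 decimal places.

Poor units: R20,000, R55,000, R100,000 (q = 3 of N = 11).
Log shortfalls: ln(135000/20000) = 1.9095; ln(135000/55000) = 0.8979; ln(135000/100000) = 0.3001.
W = 3.107589 / 11 = 0.2825.

0.2825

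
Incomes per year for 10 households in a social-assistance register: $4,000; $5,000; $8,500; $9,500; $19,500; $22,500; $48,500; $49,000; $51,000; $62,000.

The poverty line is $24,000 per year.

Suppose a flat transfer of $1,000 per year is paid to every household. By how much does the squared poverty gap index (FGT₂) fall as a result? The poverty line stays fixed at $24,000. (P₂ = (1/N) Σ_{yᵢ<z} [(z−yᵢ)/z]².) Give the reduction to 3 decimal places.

Before: below the line — $4,000, $5,000, $8,500, $9,500, $19,500, $22,500; squared poverty gap index (FGT₂) = 0.21424.
After the $1,000 transfer: below the line — $5,000, $6,000, $9,500, $10,500, $20,500, $23,500; squared poverty gap index (FGT₂) = 0.18924.
Reduction = 0.21424 − 0.18924 = 0.025.

0.025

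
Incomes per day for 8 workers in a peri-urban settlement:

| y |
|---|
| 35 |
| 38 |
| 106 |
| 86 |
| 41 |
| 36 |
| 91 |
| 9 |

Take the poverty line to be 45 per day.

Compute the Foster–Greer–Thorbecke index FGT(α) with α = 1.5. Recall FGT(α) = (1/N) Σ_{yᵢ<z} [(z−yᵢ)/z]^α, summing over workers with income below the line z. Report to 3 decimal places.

Below the line: 9, 35, 36, 38, 41 (q = 5 of N = 8).
Shortfall ratios: (45−9)/45 = 0.8000; (45−35)/45 = 0.2222; (45−36)/45 = 0.2000; (45−38)/45 = 0.1556; (45−41)/45 = 0.0889.
Raised to α = 1.5: 0.71554; 0.10476; 0.08944; 0.06135; 0.02650.
Sum = 0.997595; FGT(1.5) = 0.997595 / 8 = 0.125.

0.125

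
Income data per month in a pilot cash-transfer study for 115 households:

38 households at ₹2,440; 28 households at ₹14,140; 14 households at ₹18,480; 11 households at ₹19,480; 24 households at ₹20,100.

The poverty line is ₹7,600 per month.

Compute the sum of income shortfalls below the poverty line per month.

₹196,080

Incomes under z: 38×₹2,440 (q = 38 of N = 115).
Individual gaps: 38×(7600−2440) = 196080.
Aggregate gap = ₹196,080.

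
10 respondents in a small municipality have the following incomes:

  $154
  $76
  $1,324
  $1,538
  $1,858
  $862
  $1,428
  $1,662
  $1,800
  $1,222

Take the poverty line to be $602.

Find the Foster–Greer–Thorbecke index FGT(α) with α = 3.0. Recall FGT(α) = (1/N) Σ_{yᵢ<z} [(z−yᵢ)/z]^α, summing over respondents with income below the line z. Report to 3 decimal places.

Incomes under z: $76, $154 (q = 2 of N = 10).
Gap ratios (z−y)/z: (602−76)/602 = 0.8738; (602−154)/602 = 0.7442.
Raised to α = 3.0: 0.66706; 0.41214.
Sum = 1.079204; FGT(3.0) = 1.079204 / 10 = 0.108.

0.108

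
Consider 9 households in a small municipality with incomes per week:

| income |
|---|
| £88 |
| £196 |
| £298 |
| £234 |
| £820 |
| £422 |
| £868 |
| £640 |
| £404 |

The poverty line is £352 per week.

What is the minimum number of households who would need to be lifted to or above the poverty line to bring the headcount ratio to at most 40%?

1

4 of the 9 households are poor, so H = 4/9 = 0.444.
A headcount ratio of at most 40% allows at most ⌊0.40 × 9⌋ = 3 poor households.
So at least 4 − 3 = 1 must be lifted.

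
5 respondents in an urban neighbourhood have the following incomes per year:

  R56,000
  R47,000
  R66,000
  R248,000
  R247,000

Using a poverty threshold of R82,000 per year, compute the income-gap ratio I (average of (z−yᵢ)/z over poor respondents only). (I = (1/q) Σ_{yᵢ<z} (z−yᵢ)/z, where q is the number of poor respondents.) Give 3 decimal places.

0.313

Below the line: R47,000, R56,000, R66,000 (q = 3 of N = 5).
Relative gaps: 0.4268, 0.3171, 0.1951; sum = 0.939024.
I averages over the q = 3 poor units only: 0.939024 / 3 = 0.313.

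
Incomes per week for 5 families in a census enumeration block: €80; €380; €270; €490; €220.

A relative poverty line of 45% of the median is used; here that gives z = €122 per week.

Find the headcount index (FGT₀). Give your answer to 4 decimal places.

1 of the 5 families have income below €122.
H = 1/5 = 0.2000.

0.2000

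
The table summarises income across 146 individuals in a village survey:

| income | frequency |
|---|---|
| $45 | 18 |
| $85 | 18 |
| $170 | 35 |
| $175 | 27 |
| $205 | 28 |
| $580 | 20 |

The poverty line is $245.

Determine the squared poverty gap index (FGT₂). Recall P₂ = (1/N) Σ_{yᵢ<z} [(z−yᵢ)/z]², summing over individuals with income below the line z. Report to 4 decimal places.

0.1774

Below z: 18×$45, 18×$85, 35×$170, 27×$175, 28×$205 (q = 126 of N = 146).
Shortfall ratios: (245−45)/245 = 0.8163 (×18); (245−85)/245 = 0.6531 (×18); (245−170)/245 = 0.3061 (×35); (245−175)/245 = 0.2857 (×27); (245−205)/245 = 0.1633 (×28).
Squared: 0.6664 (×18); 0.4265 (×18); 0.0937 (×35); 0.0816 (×27); 0.0267 (×28).
Sum = 25.902124; P₂ = 25.902124 / 146 = 0.1774.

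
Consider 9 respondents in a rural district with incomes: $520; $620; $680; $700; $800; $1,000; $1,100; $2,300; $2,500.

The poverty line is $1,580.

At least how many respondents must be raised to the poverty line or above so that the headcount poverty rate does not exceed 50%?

3

Currently q = 7 of N = 9 are below the line (H = 0.778).
A headcount ratio of at most 50% allows at most ⌊0.50 × 9⌋ = 4 poor respondents.
So at least 7 − 4 = 3 must be lifted.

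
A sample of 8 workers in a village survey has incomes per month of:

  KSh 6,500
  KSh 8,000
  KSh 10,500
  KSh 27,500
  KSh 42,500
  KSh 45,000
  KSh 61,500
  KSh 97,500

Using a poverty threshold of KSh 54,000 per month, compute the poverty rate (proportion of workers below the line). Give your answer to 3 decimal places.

6 of the 8 workers have income below KSh 54,000.
H = 6/8 = 0.750.

0.750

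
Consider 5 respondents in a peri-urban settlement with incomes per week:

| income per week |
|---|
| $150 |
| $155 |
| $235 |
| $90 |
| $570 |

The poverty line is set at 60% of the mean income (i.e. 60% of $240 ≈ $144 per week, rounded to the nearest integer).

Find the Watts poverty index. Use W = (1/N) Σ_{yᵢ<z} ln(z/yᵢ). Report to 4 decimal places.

0.0940

Incomes under z: $90 (q = 1 of N = 5).
ln(z/y) terms: ln(144/90) = 0.4700.
W = 0.470004 / 5 = 0.0940.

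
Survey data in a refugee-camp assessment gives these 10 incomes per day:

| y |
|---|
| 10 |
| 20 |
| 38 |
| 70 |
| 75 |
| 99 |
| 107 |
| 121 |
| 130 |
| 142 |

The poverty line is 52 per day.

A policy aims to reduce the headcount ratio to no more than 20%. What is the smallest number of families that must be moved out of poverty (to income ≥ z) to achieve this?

Currently q = 3 of N = 10 are below the line (H = 0.300).
A headcount ratio of at most 20% allows at most ⌊0.20 × 10⌋ = 2 poor families.
So at least 3 − 2 = 1 must be lifted.

1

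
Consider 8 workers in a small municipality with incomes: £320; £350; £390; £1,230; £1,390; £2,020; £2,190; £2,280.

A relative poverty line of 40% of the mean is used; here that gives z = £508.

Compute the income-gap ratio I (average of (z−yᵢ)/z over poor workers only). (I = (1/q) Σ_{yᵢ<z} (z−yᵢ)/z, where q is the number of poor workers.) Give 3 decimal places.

Poor units: £320, £350, £390 (q = 3 of N = 8).
Shortfall ratios (z−y)/z: 0.3701, 0.3110, 0.2323; sum = 0.913386.
The income-gap ratio divides by q (the poor only): 0.913386 / 3 = 0.304.

0.304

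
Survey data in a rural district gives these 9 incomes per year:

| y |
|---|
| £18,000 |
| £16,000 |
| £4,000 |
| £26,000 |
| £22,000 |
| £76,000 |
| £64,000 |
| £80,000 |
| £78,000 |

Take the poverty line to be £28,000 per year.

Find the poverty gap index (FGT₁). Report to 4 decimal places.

0.2143

Incomes under z: £4,000, £16,000, £18,000, £22,000, £26,000 (q = 5 of N = 9).
Normalized shortfalls: (28000−4000)/28000 = 0.8571; (28000−16000)/28000 = 0.4286; (28000−18000)/28000 = 0.3571; (28000−22000)/28000 = 0.2143; (28000−26000)/28000 = 0.0714.
Sum of shortfalls = 1.928571; P₁ averages over all N: 1.928571 / 9 = 0.2143.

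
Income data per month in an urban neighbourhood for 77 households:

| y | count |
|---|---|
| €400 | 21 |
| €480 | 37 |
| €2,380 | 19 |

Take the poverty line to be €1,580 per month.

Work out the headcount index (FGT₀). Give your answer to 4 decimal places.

0.7532

58 of the 77 households have income below €1,580.
H = 58/77 = 0.7532.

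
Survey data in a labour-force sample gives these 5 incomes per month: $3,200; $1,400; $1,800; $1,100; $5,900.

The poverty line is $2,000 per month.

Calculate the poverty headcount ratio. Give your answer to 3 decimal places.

3 of the 5 respondents have income below $2,000.
H = 3/5 = 0.600.

0.600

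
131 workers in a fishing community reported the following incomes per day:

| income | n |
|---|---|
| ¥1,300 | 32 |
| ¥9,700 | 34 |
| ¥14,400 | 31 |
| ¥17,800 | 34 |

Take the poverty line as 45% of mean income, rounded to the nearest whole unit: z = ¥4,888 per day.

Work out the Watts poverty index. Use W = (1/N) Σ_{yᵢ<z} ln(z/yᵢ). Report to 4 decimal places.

Poor units: 32×¥1,300 (q = 32 of N = 131).
Log shortfalls: ln(4888/1300) = 1.3244 (×32).
W = 42.381407 / 131 = 0.3235.

0.3235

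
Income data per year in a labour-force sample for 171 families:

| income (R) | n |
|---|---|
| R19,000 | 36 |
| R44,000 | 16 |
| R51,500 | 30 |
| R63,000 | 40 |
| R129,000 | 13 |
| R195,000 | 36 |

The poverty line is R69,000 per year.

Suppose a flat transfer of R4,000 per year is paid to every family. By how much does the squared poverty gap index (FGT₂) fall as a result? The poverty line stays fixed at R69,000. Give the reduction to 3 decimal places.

Before: below the line — 36×R19,000, 16×R44,000, 30×R51,500, 40×R63,000; squared poverty gap index (FGT₂) = 0.13588.
After the R4,000 transfer: below the line — 36×R23,000, 16×R48,000, 30×R55,500, 40×R67,000; squared poverty gap index (FGT₂) = 0.10915.
Reduction = 0.13588 − 0.10915 = 0.027.

0.027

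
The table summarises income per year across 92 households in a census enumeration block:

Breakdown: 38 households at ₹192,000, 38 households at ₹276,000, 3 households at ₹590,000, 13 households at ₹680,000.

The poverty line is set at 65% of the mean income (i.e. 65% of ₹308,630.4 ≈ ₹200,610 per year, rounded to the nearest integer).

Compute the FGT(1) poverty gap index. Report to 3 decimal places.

Incomes under z: 38×₹192,000 (q = 38 of N = 92).
Normalized shortfalls: (200610−192000)/200610 = 0.0429 (×38).
Sum of shortfalls = 1.630926; P₁ averages over all N: 1.630926 / 92 = 0.018.

0.018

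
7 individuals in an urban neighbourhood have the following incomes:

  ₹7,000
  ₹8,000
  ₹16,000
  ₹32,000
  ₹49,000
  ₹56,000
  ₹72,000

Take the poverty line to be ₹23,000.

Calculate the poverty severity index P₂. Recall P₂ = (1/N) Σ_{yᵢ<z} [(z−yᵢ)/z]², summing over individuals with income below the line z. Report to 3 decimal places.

0.143

Below z: ₹7,000, ₹8,000, ₹16,000 (q = 3 of N = 7).
Normalized shortfalls: (23000−7000)/23000 = 0.6957; (23000−8000)/23000 = 0.6522; (23000−16000)/23000 = 0.3043.
Squared: 0.4839; 0.4253; 0.0926.
Sum = 1.001890; P₂ = 1.001890 / 7 = 0.143.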